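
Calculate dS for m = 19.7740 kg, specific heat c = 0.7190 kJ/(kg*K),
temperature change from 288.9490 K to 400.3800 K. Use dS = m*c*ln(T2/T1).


T2/T1 = 1.3856
ln(T2/T1) = 0.3262
dS = 19.7740 * 0.7190 * 0.3262 = 4.6372 kJ/K

4.6372 kJ/K


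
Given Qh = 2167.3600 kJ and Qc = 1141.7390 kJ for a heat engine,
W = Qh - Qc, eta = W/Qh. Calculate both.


W = 2167.3600 - 1141.7390 = 1025.6210 kJ
eta = 1025.6210 / 2167.3600 = 0.4732 = 47.3212%

W = 1025.6210 kJ, eta = 47.3212%


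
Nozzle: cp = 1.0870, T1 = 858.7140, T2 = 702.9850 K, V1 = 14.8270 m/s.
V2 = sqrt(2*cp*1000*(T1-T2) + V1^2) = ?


dT = 155.7290 K
2*cp*1000*dT = 338554.8460
V1^2 = 219.8399
V2 = sqrt(338774.6859) = 582.0435 m/s

582.0435 m/s


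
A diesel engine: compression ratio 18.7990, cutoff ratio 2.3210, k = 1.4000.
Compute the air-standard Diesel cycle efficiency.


r^(k-1) = 3.2334
rc^k = 3.2505
eta = 0.6237 = 62.3654%

62.3654%


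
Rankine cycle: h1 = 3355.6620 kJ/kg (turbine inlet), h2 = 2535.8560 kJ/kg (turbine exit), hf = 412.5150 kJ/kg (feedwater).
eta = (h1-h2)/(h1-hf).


W = 819.8060 kJ/kg
Q_in = 2943.1470 kJ/kg
eta = 0.2785 = 27.8547%

eta = 27.8547%


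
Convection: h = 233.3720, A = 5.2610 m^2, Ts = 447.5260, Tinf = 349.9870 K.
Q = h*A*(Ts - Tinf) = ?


dT = 97.5390 K
Q = 233.3720 * 5.2610 * 97.5390 = 119755.4670 W

119755.4670 W


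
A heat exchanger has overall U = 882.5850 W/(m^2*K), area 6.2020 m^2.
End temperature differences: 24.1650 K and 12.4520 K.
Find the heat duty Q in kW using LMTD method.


LMTD = 17.6660 K
Q = 882.5850 * 6.2020 * 17.6660 = 96700.1535 W = 96.7002 kW

96.7002 kW


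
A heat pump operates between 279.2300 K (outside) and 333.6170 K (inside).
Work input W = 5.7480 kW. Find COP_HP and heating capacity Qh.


COP = 333.6170 / 54.3870 = 6.1341
Qh = 6.1341 * 5.7480 = 35.2590 kW

COP = 6.1341, Qh = 35.2590 kW


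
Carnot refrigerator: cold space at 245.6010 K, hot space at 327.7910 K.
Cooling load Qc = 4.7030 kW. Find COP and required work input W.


COP = 245.6010 / 82.1900 = 2.9882
W = 4.7030 / 2.9882 = 1.5739 kW

COP = 2.9882, W = 1.5739 kW


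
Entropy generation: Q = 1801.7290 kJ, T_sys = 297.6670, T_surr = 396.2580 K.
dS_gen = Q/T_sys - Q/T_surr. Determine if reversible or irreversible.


dS_sys = 1801.7290/297.6670 = 6.0528 kJ/K
dS_surr = -1801.7290/396.2580 = -4.5469 kJ/K
dS_gen = 6.0528 - 4.5469 = 1.5060 kJ/K (irreversible)

dS_gen = 1.5060 kJ/K, irreversible


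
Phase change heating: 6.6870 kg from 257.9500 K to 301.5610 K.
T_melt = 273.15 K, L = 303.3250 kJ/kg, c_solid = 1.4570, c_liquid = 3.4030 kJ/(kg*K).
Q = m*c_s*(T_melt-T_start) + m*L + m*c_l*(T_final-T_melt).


Q1 (sensible, solid) = 6.6870 * 1.4570 * 15.2000 = 148.0930 kJ
Q2 (latent) = 6.6870 * 303.3250 = 2028.3343 kJ
Q3 (sensible, liquid) = 6.6870 * 3.4030 * 28.4110 = 646.5168 kJ
Q_total = 2822.9440 kJ

2822.9440 kJ


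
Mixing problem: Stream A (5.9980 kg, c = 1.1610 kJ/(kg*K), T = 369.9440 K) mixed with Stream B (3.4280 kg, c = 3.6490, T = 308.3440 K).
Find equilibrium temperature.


num = 6433.1757
den = 19.4725
Tf = 330.3732 K

330.3732 K


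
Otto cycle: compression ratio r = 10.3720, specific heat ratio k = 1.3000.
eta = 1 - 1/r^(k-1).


r^(k-1) = 2.0172
eta = 1 - 1/2.0172 = 0.5043 = 50.4275%

50.4275%


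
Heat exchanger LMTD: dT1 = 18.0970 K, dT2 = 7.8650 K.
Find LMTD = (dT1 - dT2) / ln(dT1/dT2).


dT1/dT2 = 2.3010
ln(dT1/dT2) = 0.8333
LMTD = 10.2320 / 0.8333 = 12.2785 K

12.2785 K


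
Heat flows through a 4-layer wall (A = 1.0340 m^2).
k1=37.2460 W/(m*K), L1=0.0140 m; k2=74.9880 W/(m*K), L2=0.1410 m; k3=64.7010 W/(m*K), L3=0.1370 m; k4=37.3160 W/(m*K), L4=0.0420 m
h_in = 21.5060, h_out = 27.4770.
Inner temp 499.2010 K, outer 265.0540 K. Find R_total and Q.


R_conv_in = 1/(21.5060*1.0340) = 0.0450
R_1 = 0.0140/(37.2460*1.0340) = 0.0004
R_2 = 0.1410/(74.9880*1.0340) = 0.0018
R_3 = 0.1370/(64.7010*1.0340) = 0.0020
R_4 = 0.0420/(37.3160*1.0340) = 0.0011
R_conv_out = 1/(27.4770*1.0340) = 0.0352
R_total = 0.0855 K/W
Q = 234.1470 / 0.0855 = 2739.0304 W

R_total = 0.0855 K/W, Q = 2739.0304 W


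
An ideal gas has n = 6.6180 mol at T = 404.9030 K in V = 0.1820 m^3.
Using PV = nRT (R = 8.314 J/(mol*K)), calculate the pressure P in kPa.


P = nRT/V = 6.6180 * 8.314 * 404.9030 / 0.1820
= 22278.5939 / 0.1820 = 122409.8567 Pa = 122.4099 kPa

122.4099 kPa


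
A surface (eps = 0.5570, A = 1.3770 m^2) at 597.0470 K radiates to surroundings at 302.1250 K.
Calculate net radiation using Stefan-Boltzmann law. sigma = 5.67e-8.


T^4 = 1.2707e+11
Tsurr^4 = 8.3319e+09
Q = 0.5570 * 5.67e-8 * 1.3770 * 1.1874e+11 = 5163.5993 W

5163.5993 W


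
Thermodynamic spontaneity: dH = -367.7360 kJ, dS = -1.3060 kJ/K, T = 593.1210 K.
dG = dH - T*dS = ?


T*dS = 593.1210 * -1.3060 = -774.6160 kJ
dG = -367.7360 + 774.6160 = 406.8800 kJ (non-spontaneous)

dG = 406.8800 kJ, non-spontaneous


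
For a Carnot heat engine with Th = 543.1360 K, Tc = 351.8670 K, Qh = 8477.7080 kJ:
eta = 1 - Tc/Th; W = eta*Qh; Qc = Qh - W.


eta = 1 - 351.8670/543.1360 = 0.3522
W = 0.3522 * 8477.7080 = 2985.4820 kJ
Qc = 8477.7080 - 2985.4820 = 5492.2260 kJ

eta = 35.2157%, W = 2985.4820 kJ, Qc = 5492.2260 kJ


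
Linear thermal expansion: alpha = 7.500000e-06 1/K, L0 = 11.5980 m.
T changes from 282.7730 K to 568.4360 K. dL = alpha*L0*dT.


dT = 285.6630 K
dL = 7.500000e-06 * 11.5980 * 285.6630 = 0.024848 m
L_final = 11.622848 m

dL = 0.024848 m


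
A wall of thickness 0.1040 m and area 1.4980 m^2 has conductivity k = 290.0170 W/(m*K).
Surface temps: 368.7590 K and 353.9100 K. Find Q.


dT = 14.8490 K
Q = 290.0170 * 1.4980 * 14.8490 / 0.1040 = 62029.6224 W

62029.6224 W


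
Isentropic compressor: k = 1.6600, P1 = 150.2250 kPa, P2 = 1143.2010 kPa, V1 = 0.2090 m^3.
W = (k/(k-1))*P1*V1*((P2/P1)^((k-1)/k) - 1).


(k-1)/k = 0.3976
(P2/P1)^exp = 2.2409
W = 2.5152 * 150.2250 * 0.2090 * (2.2409 - 1) = 97.9941 kJ

97.9941 kJ


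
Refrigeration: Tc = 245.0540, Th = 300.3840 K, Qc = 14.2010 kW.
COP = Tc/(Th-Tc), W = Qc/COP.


COP = 245.0540 / 55.3300 = 4.4290
W = 14.2010 / 4.4290 = 3.2064 kW

COP = 4.4290, W = 3.2064 kW


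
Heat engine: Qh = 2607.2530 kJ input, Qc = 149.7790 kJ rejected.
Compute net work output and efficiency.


W = 2607.2530 - 149.7790 = 2457.4740 kJ
eta = 2457.4740 / 2607.2530 = 0.9426 = 94.2553%

W = 2457.4740 kJ, eta = 94.2553%


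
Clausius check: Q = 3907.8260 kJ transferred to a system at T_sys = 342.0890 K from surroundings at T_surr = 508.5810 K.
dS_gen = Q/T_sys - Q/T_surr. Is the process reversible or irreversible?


dS_sys = 3907.8260/342.0890 = 11.4234 kJ/K
dS_surr = -3907.8260/508.5810 = -7.6838 kJ/K
dS_gen = 11.4234 - 7.6838 = 3.7396 kJ/K (irreversible)

dS_gen = 3.7396 kJ/K, irreversible


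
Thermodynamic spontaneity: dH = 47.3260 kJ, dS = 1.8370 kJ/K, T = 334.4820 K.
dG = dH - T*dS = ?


T*dS = 334.4820 * 1.8370 = 614.4434 kJ
dG = 47.3260 - 614.4434 = -567.1174 kJ (spontaneous)

dG = -567.1174 kJ, spontaneous


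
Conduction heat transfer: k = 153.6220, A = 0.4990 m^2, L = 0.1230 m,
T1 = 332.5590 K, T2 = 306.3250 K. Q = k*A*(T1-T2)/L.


dT = 26.2340 K
Q = 153.6220 * 0.4990 * 26.2340 / 0.1230 = 16349.8346 W

16349.8346 W


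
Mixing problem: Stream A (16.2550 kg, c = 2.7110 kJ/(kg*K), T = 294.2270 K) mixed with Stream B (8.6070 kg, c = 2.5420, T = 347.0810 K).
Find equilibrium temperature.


num = 20559.5741
den = 65.9463
Tf = 311.7624 K

311.7624 K


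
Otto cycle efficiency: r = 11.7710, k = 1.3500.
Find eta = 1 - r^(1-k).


r^(k-1) = 2.3702
eta = 1 - 1/2.3702 = 0.5781 = 57.8094%

57.8094%


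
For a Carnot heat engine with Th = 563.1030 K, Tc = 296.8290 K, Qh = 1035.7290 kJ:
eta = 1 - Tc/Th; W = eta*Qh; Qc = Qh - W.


eta = 1 - 296.8290/563.1030 = 0.4729
W = 0.4729 * 1035.7290 = 489.7642 kJ
Qc = 1035.7290 - 489.7642 = 545.9648 kJ

eta = 47.2869%, W = 489.7642 kJ, Qc = 545.9648 kJ


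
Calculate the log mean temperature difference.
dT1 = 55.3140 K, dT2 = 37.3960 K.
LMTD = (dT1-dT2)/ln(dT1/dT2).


dT1/dT2 = 1.4791
ln(dT1/dT2) = 0.3915
LMTD = 17.9180 / 0.3915 = 45.7720 K

45.7720 K


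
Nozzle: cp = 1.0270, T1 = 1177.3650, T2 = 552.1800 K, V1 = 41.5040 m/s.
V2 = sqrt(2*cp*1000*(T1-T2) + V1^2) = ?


dT = 625.1850 K
2*cp*1000*dT = 1284129.9900
V1^2 = 1722.5820
V2 = sqrt(1285852.5720) = 1133.9544 m/s

1133.9544 m/s


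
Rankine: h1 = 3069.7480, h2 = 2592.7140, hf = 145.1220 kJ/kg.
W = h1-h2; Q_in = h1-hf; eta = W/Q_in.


W = 477.0340 kJ/kg
Q_in = 2924.6260 kJ/kg
eta = 0.1631 = 16.3109%

eta = 16.3109%


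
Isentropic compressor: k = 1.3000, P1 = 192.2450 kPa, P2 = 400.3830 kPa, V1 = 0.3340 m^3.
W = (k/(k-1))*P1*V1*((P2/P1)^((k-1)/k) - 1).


(k-1)/k = 0.2308
(P2/P1)^exp = 1.1845
W = 4.3333 * 192.2450 * 0.3340 * (1.1845 - 1) = 51.3303 kJ

51.3303 kJ


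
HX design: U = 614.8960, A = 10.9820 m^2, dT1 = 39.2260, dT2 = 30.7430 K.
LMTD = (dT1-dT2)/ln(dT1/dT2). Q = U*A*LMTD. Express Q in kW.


LMTD = 34.8124 K
Q = 614.8960 * 10.9820 * 34.8124 = 235080.8239 W = 235.0808 kW

235.0808 kW


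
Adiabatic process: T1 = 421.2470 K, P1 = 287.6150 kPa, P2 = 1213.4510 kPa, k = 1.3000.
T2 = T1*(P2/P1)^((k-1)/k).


(k-1)/k = 0.2308
(P2/P1)^exp = 1.3941
T2 = 421.2470 * 1.3941 = 587.2408 K

587.2408 K


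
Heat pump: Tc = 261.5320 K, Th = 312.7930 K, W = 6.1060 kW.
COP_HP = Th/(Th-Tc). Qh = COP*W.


COP = 312.7930 / 51.2610 = 6.1020
Qh = 6.1020 * 6.1060 = 37.2586 kW

COP = 6.1020, Qh = 37.2586 kW


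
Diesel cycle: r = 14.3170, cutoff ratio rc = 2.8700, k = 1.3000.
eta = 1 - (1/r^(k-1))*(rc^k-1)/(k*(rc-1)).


r^(k-1) = 2.2221
rc^k = 3.9377
eta = 0.4562 = 45.6159%

45.6159%


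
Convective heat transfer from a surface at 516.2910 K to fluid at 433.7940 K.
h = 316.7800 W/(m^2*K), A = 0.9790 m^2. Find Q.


dT = 82.4970 K
Q = 316.7800 * 0.9790 * 82.4970 = 25584.5983 W

25584.5983 W


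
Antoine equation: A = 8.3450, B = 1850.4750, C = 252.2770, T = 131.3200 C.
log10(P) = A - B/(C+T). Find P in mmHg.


C+T = 383.5970
B/(C+T) = 4.8240
log10(P) = 8.3450 - 4.8240 = 3.5210
P = 10^3.5210 = 3318.8834 mmHg

3318.8834 mmHg


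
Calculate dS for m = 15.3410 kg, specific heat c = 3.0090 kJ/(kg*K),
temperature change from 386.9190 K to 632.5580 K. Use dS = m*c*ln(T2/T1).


T2/T1 = 1.6349
ln(T2/T1) = 0.4916
dS = 15.3410 * 3.0090 * 0.4916 = 22.6908 kJ/K

22.6908 kJ/K


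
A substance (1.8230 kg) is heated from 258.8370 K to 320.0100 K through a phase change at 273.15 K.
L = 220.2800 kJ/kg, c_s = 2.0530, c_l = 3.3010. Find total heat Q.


Q1 (sensible, solid) = 1.8230 * 2.0530 * 14.3130 = 53.5681 kJ
Q2 (latent) = 1.8230 * 220.2800 = 401.5704 kJ
Q3 (sensible, liquid) = 1.8230 * 3.3010 * 46.8600 = 281.9905 kJ
Q_total = 737.1290 kJ

737.1290 kJ


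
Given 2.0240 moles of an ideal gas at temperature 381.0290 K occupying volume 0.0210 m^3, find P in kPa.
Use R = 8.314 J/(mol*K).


P = nRT/V = 2.0240 * 8.314 * 381.0290 / 0.0210
= 6411.7792 / 0.0210 = 305322.8197 Pa = 305.3228 kPa

305.3228 kPa


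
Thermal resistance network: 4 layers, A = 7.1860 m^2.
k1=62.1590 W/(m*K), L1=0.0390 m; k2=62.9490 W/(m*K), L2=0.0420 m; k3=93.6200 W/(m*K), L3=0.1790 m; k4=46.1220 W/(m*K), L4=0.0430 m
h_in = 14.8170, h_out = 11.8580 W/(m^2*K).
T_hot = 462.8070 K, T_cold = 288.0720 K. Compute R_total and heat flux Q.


R_conv_in = 1/(14.8170*7.1860) = 0.0094
R_1 = 0.0390/(62.1590*7.1860) = 8.7312e-05
R_2 = 0.0420/(62.9490*7.1860) = 9.2848e-05
R_3 = 0.1790/(93.6200*7.1860) = 0.0003
R_4 = 0.0430/(46.1220*7.1860) = 0.0001
R_conv_out = 1/(11.8580*7.1860) = 0.0117
R_total = 0.0217 K/W
Q = 174.7350 / 0.0217 = 8051.0638 W

R_total = 0.0217 K/W, Q = 8051.0638 W


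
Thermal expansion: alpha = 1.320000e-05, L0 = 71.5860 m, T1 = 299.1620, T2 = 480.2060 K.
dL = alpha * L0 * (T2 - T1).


dT = 181.0440 K
dL = 1.320000e-05 * 71.5860 * 181.0440 = 0.171075 m
L_final = 71.757075 m

dL = 0.171075 m


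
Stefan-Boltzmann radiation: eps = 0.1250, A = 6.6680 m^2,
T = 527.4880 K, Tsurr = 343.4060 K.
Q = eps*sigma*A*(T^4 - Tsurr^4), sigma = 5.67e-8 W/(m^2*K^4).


T^4 = 7.7419e+10
Tsurr^4 = 1.3907e+10
Q = 0.1250 * 5.67e-8 * 6.6680 * 6.3513e+10 = 3001.5685 W

3001.5685 W


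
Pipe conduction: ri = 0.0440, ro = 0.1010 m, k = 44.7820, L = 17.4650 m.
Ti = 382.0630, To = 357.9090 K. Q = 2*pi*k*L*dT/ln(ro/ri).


dT = 24.1540 K
ln(ro/ri) = 0.8309
Q = 2*pi*44.7820*17.4650*24.1540 / 0.8309 = 142848.6385 W

142848.6385 W


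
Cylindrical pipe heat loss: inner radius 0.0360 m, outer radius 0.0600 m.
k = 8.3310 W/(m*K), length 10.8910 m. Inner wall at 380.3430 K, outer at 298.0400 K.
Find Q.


dT = 82.3030 K
ln(ro/ri) = 0.5108
Q = 2*pi*8.3310*10.8910*82.3030 / 0.5108 = 91851.8172 W

91851.8172 W


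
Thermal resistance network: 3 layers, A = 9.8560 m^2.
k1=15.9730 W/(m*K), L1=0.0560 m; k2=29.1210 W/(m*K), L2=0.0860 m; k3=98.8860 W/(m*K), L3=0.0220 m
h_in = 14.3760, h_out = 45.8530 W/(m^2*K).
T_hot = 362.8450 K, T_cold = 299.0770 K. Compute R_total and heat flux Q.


R_conv_in = 1/(14.3760*9.8560) = 0.0071
R_1 = 0.0560/(15.9730*9.8560) = 0.0004
R_2 = 0.0860/(29.1210*9.8560) = 0.0003
R_3 = 0.0220/(98.8860*9.8560) = 2.2573e-05
R_conv_out = 1/(45.8530*9.8560) = 0.0022
R_total = 0.0099 K/W
Q = 63.7680 / 0.0099 = 6409.9167 W

R_total = 0.0099 K/W, Q = 6409.9167 W


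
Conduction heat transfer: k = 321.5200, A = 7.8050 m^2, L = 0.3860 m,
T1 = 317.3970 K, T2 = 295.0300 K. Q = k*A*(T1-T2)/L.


dT = 22.3670 K
Q = 321.5200 * 7.8050 * 22.3670 / 0.3860 = 145412.3636 W

145412.3636 W


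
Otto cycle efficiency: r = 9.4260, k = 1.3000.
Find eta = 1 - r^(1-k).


r^(k-1) = 1.9602
eta = 1 - 1/1.9602 = 0.4898 = 48.9845%

48.9845%


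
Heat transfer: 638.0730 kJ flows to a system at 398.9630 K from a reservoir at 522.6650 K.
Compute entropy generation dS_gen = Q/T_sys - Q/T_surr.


dS_sys = 638.0730/398.9630 = 1.5993 kJ/K
dS_surr = -638.0730/522.6650 = -1.2208 kJ/K
dS_gen = 1.5993 - 1.2208 = 0.3785 kJ/K (irreversible)

dS_gen = 0.3785 kJ/K, irreversible


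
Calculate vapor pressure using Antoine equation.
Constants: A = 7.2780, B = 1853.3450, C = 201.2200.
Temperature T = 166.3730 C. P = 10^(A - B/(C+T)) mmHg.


C+T = 367.5930
B/(C+T) = 5.0418
log10(P) = 7.2780 - 5.0418 = 2.2362
P = 10^2.2362 = 172.2504 mmHg

172.2504 mmHg


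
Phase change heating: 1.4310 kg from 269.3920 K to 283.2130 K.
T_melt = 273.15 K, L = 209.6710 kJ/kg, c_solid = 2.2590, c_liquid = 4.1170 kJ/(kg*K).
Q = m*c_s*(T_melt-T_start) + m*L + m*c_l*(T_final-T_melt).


Q1 (sensible, solid) = 1.4310 * 2.2590 * 3.7580 = 12.1482 kJ
Q2 (latent) = 1.4310 * 209.6710 = 300.0392 kJ
Q3 (sensible, liquid) = 1.4310 * 4.1170 * 10.0630 = 59.2854 kJ
Q_total = 371.4729 kJ

371.4729 kJ


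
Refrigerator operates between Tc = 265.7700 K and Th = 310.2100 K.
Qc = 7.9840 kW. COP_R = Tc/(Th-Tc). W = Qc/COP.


COP = 265.7700 / 44.4400 = 5.9804
W = 7.9840 / 5.9804 = 1.3350 kW

COP = 5.9804, W = 1.3350 kW


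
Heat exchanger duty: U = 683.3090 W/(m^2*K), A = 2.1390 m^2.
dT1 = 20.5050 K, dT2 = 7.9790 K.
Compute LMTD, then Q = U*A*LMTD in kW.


LMTD = 13.2711 K
Q = 683.3090 * 2.1390 * 13.2711 = 19397.0080 W = 19.3970 kW

19.3970 kW


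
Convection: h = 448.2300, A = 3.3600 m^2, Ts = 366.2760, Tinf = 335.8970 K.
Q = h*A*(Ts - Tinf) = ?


dT = 30.3790 K
Q = 448.2300 * 3.3600 * 30.3790 = 45752.3780 W

45752.3780 W


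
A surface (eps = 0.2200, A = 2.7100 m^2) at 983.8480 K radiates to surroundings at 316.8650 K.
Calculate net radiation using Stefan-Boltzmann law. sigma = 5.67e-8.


T^4 = 9.3694e+11
Tsurr^4 = 1.0081e+10
Q = 0.2200 * 5.67e-8 * 2.7100 * 9.2686e+11 = 31332.0654 W

31332.0654 W


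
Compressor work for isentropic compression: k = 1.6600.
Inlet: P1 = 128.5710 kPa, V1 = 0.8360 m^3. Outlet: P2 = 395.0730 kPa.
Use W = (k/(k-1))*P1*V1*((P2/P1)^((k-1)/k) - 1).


(k-1)/k = 0.3976
(P2/P1)^exp = 1.5626
W = 2.5152 * 128.5710 * 0.8360 * (1.5626 - 1) = 152.0858 kJ

152.0858 kJ


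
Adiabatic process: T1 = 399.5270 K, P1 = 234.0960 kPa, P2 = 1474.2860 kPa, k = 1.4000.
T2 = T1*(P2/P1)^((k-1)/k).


(k-1)/k = 0.2857
(P2/P1)^exp = 1.6918
T2 = 399.5270 * 1.6918 = 675.9047 K

675.9047 K


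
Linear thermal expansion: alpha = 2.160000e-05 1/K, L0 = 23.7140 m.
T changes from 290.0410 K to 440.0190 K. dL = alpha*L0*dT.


dT = 149.9780 K
dL = 2.160000e-05 * 23.7140 * 149.9780 = 0.076822 m
L_final = 23.790822 m

dL = 0.076822 m


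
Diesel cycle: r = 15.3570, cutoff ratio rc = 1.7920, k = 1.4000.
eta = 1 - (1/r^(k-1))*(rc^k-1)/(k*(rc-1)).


r^(k-1) = 2.9821
rc^k = 2.2629
eta = 0.6180 = 61.8049%

61.8049%


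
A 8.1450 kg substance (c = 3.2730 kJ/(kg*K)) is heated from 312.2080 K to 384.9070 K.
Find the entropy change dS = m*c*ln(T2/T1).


T2/T1 = 1.2329
ln(T2/T1) = 0.2093
dS = 8.1450 * 3.2730 * 0.2093 = 5.5805 kJ/K

5.5805 kJ/K


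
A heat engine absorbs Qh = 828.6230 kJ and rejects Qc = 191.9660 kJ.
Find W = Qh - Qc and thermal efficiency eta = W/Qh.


W = 828.6230 - 191.9660 = 636.6570 kJ
eta = 636.6570 / 828.6230 = 0.7683 = 76.8331%

W = 636.6570 kJ, eta = 76.8331%


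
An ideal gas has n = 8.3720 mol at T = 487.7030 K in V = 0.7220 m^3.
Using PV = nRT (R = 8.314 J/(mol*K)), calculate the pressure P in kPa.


P = nRT/V = 8.3720 * 8.314 * 487.7030 / 0.7220
= 33946.4737 / 0.7220 = 47017.2766 Pa = 47.0173 kPa

47.0173 kPa


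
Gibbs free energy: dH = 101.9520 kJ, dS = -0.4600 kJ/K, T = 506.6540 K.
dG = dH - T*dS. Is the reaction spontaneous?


T*dS = 506.6540 * -0.4600 = -233.0608 kJ
dG = 101.9520 + 233.0608 = 335.0128 kJ (non-spontaneous)

dG = 335.0128 kJ, non-spontaneous


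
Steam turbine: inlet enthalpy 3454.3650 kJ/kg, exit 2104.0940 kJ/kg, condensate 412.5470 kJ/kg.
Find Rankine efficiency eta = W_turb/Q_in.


W = 1350.2710 kJ/kg
Q_in = 3041.8180 kJ/kg
eta = 0.4439 = 44.3903%

eta = 44.3903%


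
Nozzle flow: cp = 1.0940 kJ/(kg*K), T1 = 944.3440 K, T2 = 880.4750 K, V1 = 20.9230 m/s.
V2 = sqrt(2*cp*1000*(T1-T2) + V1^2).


dT = 63.8690 K
2*cp*1000*dT = 139745.3720
V1^2 = 437.7719
V2 = sqrt(140183.1439) = 374.4104 m/s

374.4104 m/s


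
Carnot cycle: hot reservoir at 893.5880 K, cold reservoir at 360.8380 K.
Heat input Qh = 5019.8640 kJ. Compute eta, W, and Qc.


eta = 1 - 360.8380/893.5880 = 0.5962
W = 0.5962 * 5019.8640 = 2992.8027 kJ
Qc = 5019.8640 - 2992.8027 = 2027.0613 kJ

eta = 59.6192%, W = 2992.8027 kJ, Qc = 2027.0613 kJ


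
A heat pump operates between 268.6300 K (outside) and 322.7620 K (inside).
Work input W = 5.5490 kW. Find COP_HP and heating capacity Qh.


COP = 322.7620 / 54.1320 = 5.9625
Qh = 5.9625 * 5.5490 = 33.0859 kW

COP = 5.9625, Qh = 33.0859 kW


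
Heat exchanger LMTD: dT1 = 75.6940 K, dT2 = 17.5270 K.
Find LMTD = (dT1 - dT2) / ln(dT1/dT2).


dT1/dT2 = 4.3187
ln(dT1/dT2) = 1.4630
LMTD = 58.1670 / 1.4630 = 39.7599 K

39.7599 K


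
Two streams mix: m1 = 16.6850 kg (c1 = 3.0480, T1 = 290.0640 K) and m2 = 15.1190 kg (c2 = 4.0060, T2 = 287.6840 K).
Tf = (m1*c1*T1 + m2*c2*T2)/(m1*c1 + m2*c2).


num = 32175.5345
den = 111.4226
Tf = 288.7703 K

288.7703 K


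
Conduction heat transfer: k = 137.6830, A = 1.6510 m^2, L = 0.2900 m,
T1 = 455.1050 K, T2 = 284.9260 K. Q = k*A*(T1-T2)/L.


dT = 170.1790 K
Q = 137.6830 * 1.6510 * 170.1790 / 0.2900 = 133393.7135 W

133393.7135 W


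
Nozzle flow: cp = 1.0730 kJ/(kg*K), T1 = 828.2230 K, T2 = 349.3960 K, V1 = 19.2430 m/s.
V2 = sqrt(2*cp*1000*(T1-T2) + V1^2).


dT = 478.8270 K
2*cp*1000*dT = 1027562.7420
V1^2 = 370.2930
V2 = sqrt(1027933.0350) = 1013.8703 m/s

1013.8703 m/s


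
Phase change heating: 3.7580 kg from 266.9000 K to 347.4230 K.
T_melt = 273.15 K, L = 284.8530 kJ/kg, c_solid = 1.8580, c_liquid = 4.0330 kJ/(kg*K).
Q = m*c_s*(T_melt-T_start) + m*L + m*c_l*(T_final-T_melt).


Q1 (sensible, solid) = 3.7580 * 1.8580 * 6.2500 = 43.6398 kJ
Q2 (latent) = 3.7580 * 284.8530 = 1070.4776 kJ
Q3 (sensible, liquid) = 3.7580 * 4.0330 * 74.2730 = 1125.6826 kJ
Q_total = 2239.8000 kJ

2239.8000 kJ


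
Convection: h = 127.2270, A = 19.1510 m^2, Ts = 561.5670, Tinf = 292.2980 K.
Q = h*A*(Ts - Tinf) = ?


dT = 269.2690 K
Q = 127.2270 * 19.1510 * 269.2690 = 656080.4555 W

656080.4555 W


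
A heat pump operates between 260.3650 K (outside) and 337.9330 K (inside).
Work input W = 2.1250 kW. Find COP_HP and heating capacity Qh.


COP = 337.9330 / 77.5680 = 4.3566
Qh = 4.3566 * 2.1250 = 9.2578 kW

COP = 4.3566, Qh = 9.2578 kW


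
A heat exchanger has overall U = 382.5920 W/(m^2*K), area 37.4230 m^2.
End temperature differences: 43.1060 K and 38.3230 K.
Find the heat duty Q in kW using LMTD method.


LMTD = 40.6676 K
Q = 382.5920 * 37.4230 * 40.6676 = 582268.6074 W = 582.2686 kW

582.2686 kW


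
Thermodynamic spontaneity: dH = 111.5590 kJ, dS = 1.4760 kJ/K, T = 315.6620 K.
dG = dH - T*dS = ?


T*dS = 315.6620 * 1.4760 = 465.9171 kJ
dG = 111.5590 - 465.9171 = -354.3581 kJ (spontaneous)

dG = -354.3581 kJ, spontaneous


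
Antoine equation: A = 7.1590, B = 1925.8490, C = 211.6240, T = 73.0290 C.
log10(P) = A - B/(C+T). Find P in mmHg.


C+T = 284.6530
B/(C+T) = 6.7656
log10(P) = 7.1590 - 6.7656 = 0.3934
P = 10^0.3934 = 2.4740 mmHg

2.4740 mmHg


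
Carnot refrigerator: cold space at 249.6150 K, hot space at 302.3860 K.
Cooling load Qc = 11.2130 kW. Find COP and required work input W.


COP = 249.6150 / 52.7710 = 4.7302
W = 11.2130 / 4.7302 = 2.3705 kW

COP = 4.7302, W = 2.3705 kW


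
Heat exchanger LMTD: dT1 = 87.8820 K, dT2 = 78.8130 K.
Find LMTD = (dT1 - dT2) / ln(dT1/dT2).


dT1/dT2 = 1.1151
ln(dT1/dT2) = 0.1089
LMTD = 9.0690 / 0.1089 = 83.2652 K

83.2652 K


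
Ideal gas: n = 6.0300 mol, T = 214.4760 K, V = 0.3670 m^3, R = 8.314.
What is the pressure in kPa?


P = nRT/V = 6.0300 * 8.314 * 214.4760 / 0.3670
= 10752.4154 / 0.3670 = 29298.1346 Pa = 29.2981 kPa

29.2981 kPa


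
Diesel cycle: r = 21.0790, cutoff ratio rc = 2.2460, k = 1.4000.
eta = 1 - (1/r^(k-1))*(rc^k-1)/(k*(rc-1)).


r^(k-1) = 3.3849
rc^k = 3.1044
eta = 0.6436 = 64.3601%

64.3601%


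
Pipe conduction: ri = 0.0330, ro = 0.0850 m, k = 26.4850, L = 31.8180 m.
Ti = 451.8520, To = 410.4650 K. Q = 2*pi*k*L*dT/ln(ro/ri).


dT = 41.3870 K
ln(ro/ri) = 0.9461
Q = 2*pi*26.4850*31.8180*41.3870 / 0.9461 = 231611.2074 W

231611.2074 W


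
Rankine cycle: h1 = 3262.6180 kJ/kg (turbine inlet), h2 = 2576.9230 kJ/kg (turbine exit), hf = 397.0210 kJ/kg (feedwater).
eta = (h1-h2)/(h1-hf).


W = 685.6950 kJ/kg
Q_in = 2865.5970 kJ/kg
eta = 0.2393 = 23.9285%

eta = 23.9285%


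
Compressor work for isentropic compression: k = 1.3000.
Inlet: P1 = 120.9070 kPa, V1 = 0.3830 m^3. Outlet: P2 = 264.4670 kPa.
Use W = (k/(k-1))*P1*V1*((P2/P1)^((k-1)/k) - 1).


(k-1)/k = 0.2308
(P2/P1)^exp = 1.1980
W = 4.3333 * 120.9070 * 0.3830 * (1.1980 - 1) = 39.7241 kJ

39.7241 kJ


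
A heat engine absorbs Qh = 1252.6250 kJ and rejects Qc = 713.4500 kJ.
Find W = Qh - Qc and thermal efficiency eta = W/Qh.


W = 1252.6250 - 713.4500 = 539.1750 kJ
eta = 539.1750 / 1252.6250 = 0.4304 = 43.0436%

W = 539.1750 kJ, eta = 43.0436%


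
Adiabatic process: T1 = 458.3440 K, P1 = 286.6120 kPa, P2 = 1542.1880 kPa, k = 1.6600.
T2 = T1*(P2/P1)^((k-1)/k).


(k-1)/k = 0.3976
(P2/P1)^exp = 1.9524
T2 = 458.3440 * 1.9524 = 894.8859 K

894.8859 K


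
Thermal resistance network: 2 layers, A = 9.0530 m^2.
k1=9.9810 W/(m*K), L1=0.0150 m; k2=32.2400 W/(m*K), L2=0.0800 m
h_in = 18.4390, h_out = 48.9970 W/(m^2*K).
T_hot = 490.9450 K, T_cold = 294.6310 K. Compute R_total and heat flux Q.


R_conv_in = 1/(18.4390*9.0530) = 0.0060
R_1 = 0.0150/(9.9810*9.0530) = 0.0002
R_2 = 0.0800/(32.2400*9.0530) = 0.0003
R_conv_out = 1/(48.9970*9.0530) = 0.0023
R_total = 0.0087 K/W
Q = 196.3140 / 0.0087 = 22603.4464 W

R_total = 0.0087 K/W, Q = 22603.4464 W


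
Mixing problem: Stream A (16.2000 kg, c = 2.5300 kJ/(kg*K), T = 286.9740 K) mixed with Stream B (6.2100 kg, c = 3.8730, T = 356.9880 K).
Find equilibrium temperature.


num = 20347.9526
den = 65.0373
Tf = 312.8657 K

312.8657 K


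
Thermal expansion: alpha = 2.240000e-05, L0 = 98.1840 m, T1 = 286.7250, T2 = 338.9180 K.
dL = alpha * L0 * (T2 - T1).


dT = 52.1930 K
dL = 2.240000e-05 * 98.1840 * 52.1930 = 0.114789 m
L_final = 98.298789 m

dL = 0.114789 m


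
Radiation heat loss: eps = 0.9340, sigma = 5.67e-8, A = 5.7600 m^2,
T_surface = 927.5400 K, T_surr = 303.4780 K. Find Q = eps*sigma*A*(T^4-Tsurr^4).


T^4 = 7.4017e+11
Tsurr^4 = 8.4822e+09
Q = 0.9340 * 5.67e-8 * 5.7600 * 7.3169e+11 = 223191.3349 W

223191.3349 W


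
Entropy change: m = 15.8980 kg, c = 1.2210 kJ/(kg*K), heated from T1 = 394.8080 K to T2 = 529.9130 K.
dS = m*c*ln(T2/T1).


T2/T1 = 1.3422
ln(T2/T1) = 0.2943
dS = 15.8980 * 1.2210 * 0.2943 = 5.7130 kJ/K

5.7130 kJ/K


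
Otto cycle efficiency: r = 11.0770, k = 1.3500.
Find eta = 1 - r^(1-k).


r^(k-1) = 2.3203
eta = 1 - 1/2.3203 = 0.5690 = 56.9025%

56.9025%


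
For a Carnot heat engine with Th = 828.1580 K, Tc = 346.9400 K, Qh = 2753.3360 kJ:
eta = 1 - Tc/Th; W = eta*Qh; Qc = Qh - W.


eta = 1 - 346.9400/828.1580 = 0.5811
W = 0.5811 * 2753.3360 = 1599.8817 kJ
Qc = 2753.3360 - 1599.8817 = 1153.4543 kJ

eta = 58.1070%, W = 1599.8817 kJ, Qc = 1153.4543 kJ


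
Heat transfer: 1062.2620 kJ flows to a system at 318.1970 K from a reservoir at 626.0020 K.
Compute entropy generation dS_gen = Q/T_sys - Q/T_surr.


dS_sys = 1062.2620/318.1970 = 3.3384 kJ/K
dS_surr = -1062.2620/626.0020 = -1.6969 kJ/K
dS_gen = 3.3384 - 1.6969 = 1.6415 kJ/K (irreversible)

dS_gen = 1.6415 kJ/K, irreversible


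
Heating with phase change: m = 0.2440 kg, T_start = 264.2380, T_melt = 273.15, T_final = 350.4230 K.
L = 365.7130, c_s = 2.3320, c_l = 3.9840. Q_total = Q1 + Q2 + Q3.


Q1 (sensible, solid) = 0.2440 * 2.3320 * 8.9120 = 5.0710 kJ
Q2 (latent) = 0.2440 * 365.7130 = 89.2340 kJ
Q3 (sensible, liquid) = 0.2440 * 3.9840 * 77.2730 = 75.1168 kJ
Q_total = 169.4217 kJ

169.4217 kJ


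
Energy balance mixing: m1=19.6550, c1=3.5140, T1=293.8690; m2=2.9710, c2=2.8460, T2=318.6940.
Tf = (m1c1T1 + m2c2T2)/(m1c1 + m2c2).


num = 22991.5534
den = 77.5231
Tf = 296.5767 K

296.5767 K


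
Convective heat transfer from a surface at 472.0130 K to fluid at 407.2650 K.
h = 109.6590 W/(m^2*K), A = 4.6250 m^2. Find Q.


dT = 64.7480 K
Q = 109.6590 * 4.6250 * 64.7480 = 32838.4293 W

32838.4293 W


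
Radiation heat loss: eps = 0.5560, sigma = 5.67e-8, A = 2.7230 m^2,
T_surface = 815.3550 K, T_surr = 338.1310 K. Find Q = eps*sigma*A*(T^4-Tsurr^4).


T^4 = 4.4196e+11
Tsurr^4 = 1.3072e+10
Q = 0.5560 * 5.67e-8 * 2.7230 * 4.2889e+11 = 36817.4378 W

36817.4378 W


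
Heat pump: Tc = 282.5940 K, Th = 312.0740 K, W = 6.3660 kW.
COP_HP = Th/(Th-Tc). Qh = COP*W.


COP = 312.0740 / 29.4800 = 10.5860
Qh = 10.5860 * 6.3660 = 67.3902 kW

COP = 10.5860, Qh = 67.3902 kW


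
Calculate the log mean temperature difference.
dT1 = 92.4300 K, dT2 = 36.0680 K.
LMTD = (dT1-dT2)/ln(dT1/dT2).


dT1/dT2 = 2.5627
ln(dT1/dT2) = 0.9410
LMTD = 56.3620 / 0.9410 = 59.8930 K

59.8930 K


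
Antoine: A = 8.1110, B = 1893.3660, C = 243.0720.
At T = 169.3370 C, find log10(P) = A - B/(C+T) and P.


C+T = 412.4090
B/(C+T) = 4.5910
log10(P) = 8.1110 - 4.5910 = 3.5200
P = 10^3.5200 = 3311.3800 mmHg

3311.3800 mmHg


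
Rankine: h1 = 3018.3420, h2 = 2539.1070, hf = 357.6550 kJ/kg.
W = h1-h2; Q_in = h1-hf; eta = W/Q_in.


W = 479.2350 kJ/kg
Q_in = 2660.6870 kJ/kg
eta = 0.1801 = 18.0117%

eta = 18.0117%


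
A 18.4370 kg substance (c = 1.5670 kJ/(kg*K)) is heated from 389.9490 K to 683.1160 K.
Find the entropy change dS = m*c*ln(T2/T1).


T2/T1 = 1.7518
ln(T2/T1) = 0.5606
dS = 18.4370 * 1.5670 * 0.5606 = 16.1976 kJ/K

16.1976 kJ/K


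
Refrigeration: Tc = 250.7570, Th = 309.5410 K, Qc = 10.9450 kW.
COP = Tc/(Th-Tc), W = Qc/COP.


COP = 250.7570 / 58.7840 = 4.2657
W = 10.9450 / 4.2657 = 2.5658 kW

COP = 4.2657, W = 2.5658 kW


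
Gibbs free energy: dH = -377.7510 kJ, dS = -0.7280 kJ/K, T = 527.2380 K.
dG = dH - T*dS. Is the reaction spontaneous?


T*dS = 527.2380 * -0.7280 = -383.8293 kJ
dG = -377.7510 + 383.8293 = 6.0783 kJ (non-spontaneous)

dG = 6.0783 kJ, non-spontaneous


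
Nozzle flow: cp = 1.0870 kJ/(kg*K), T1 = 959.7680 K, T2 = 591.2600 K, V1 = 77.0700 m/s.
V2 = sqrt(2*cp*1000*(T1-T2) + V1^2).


dT = 368.5080 K
2*cp*1000*dT = 801136.3920
V1^2 = 5939.7849
V2 = sqrt(807076.1769) = 898.3742 m/s

898.3742 m/s


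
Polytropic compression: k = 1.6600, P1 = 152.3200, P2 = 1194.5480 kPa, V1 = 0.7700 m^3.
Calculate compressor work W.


(k-1)/k = 0.3976
(P2/P1)^exp = 2.2679
W = 2.5152 * 152.3200 * 0.7700 * (2.2679 - 1) = 374.0209 kJ

374.0209 kJ


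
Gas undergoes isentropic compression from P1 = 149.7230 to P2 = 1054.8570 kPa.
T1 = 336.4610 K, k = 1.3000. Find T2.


(k-1)/k = 0.2308
(P2/P1)^exp = 1.5692
T2 = 336.4610 * 1.5692 = 527.9650 K

527.9650 K


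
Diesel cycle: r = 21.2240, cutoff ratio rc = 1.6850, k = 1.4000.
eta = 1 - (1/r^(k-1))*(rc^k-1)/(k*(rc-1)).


r^(k-1) = 3.3941
rc^k = 2.0761
eta = 0.6694 = 66.9412%

66.9412%


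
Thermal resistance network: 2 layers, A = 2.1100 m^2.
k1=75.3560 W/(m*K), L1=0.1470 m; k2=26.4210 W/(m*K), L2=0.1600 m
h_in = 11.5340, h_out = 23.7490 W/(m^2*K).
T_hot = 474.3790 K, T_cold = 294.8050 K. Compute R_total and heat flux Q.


R_conv_in = 1/(11.5340*2.1100) = 0.0411
R_1 = 0.1470/(75.3560*2.1100) = 0.0009
R_2 = 0.1600/(26.4210*2.1100) = 0.0029
R_conv_out = 1/(23.7490*2.1100) = 0.0200
R_total = 0.0648 K/W
Q = 179.5740 / 0.0648 = 2769.4667 W

R_total = 0.0648 K/W, Q = 2769.4667 W


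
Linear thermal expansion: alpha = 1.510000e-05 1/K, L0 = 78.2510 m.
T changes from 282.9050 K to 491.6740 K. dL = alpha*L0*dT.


dT = 208.7690 K
dL = 1.510000e-05 * 78.2510 * 208.7690 = 0.246679 m
L_final = 78.497679 m

dL = 0.246679 m


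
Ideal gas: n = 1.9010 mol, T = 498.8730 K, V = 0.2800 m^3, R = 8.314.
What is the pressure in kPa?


P = nRT/V = 1.9010 * 8.314 * 498.8730 / 0.2800
= 7884.6449 / 0.2800 = 28159.4459 Pa = 28.1594 kPa

28.1594 kPa


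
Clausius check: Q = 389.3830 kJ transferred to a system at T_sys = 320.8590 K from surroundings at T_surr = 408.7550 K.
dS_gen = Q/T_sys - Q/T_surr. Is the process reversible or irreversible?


dS_sys = 389.3830/320.8590 = 1.2136 kJ/K
dS_surr = -389.3830/408.7550 = -0.9526 kJ/K
dS_gen = 1.2136 - 0.9526 = 0.2610 kJ/K (irreversible)

dS_gen = 0.2610 kJ/K, irreversible


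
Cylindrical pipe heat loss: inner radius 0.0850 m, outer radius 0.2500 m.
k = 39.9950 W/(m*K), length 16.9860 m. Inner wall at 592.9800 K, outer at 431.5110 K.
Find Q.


dT = 161.4690 K
ln(ro/ri) = 1.0788
Q = 2*pi*39.9950*16.9860*161.4690 / 1.0788 = 638882.5374 W

638882.5374 W


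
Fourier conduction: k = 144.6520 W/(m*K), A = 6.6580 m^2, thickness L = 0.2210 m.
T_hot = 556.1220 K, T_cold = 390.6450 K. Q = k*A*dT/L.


dT = 165.4770 K
Q = 144.6520 * 6.6580 * 165.4770 / 0.2210 = 721130.0589 W

721130.0589 W


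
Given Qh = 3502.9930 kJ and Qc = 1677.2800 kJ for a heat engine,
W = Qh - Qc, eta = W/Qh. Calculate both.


W = 3502.9930 - 1677.2800 = 1825.7130 kJ
eta = 1825.7130 / 3502.9930 = 0.5212 = 52.1187%

W = 1825.7130 kJ, eta = 52.1187%


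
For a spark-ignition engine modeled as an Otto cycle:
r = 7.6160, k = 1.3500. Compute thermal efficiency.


r^(k-1) = 2.0352
eta = 1 - 1/2.0352 = 0.5086 = 50.8645%

50.8645%


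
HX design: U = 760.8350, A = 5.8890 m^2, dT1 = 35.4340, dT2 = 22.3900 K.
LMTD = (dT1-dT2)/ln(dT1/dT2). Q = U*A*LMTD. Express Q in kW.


LMTD = 28.4147 K
Q = 760.8350 * 5.8890 * 28.4147 = 127313.9091 W = 127.3139 kW

127.3139 kW


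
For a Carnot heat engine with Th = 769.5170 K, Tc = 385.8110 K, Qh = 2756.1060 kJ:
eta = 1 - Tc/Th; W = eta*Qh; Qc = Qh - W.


eta = 1 - 385.8110/769.5170 = 0.4986
W = 0.4986 * 2756.1060 = 1374.2834 kJ
Qc = 2756.1060 - 1374.2834 = 1381.8226 kJ

eta = 49.8632%, W = 1374.2834 kJ, Qc = 1381.8226 kJ


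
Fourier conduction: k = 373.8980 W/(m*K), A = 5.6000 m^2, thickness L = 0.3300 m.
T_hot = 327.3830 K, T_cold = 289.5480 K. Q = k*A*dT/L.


dT = 37.8350 K
Q = 373.8980 * 5.6000 * 37.8350 / 0.3300 = 240060.6444 W

240060.6444 W


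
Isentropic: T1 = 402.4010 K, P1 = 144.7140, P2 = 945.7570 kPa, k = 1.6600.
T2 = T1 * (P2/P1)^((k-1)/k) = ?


(k-1)/k = 0.3976
(P2/P1)^exp = 2.1093
T2 = 402.4010 * 2.1093 = 848.7937 K

848.7937 K


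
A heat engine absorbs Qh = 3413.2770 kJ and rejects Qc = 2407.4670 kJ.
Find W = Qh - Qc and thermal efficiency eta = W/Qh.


W = 3413.2770 - 2407.4670 = 1005.8100 kJ
eta = 1005.8100 / 3413.2770 = 0.2947 = 29.4676%

W = 1005.8100 kJ, eta = 29.4676%


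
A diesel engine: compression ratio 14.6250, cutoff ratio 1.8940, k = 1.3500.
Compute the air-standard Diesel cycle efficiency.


r^(k-1) = 2.5573
rc^k = 2.3684
eta = 0.5566 = 55.6624%

55.6624%


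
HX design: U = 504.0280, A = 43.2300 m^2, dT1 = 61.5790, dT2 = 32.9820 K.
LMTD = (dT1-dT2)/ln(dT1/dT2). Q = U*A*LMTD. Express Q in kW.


LMTD = 45.8022 K
Q = 504.0280 * 43.2300 * 45.8022 = 997989.6468 W = 997.9896 kW

997.9896 kW


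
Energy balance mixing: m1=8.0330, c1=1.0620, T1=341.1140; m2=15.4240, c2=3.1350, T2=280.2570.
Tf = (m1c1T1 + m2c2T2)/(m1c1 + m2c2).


num = 16461.6735
den = 56.8853
Tf = 289.3837 K

289.3837 K


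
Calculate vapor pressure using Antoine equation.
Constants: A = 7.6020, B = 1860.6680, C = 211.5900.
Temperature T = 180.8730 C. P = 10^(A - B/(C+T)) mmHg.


C+T = 392.4630
B/(C+T) = 4.7410
log10(P) = 7.6020 - 4.7410 = 2.8610
P = 10^2.8610 = 726.1021 mmHg

726.1021 mmHg


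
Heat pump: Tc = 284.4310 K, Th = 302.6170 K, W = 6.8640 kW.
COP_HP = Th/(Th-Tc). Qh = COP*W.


COP = 302.6170 / 18.1860 = 16.6401
Qh = 16.6401 * 6.8640 = 114.2177 kW

COP = 16.6401, Qh = 114.2177 kW


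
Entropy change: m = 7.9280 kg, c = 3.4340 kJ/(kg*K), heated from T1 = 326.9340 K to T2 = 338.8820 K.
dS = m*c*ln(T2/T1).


T2/T1 = 1.0365
ln(T2/T1) = 0.0359
dS = 7.9280 * 3.4340 * 0.0359 = 0.9772 kJ/K

0.9772 kJ/K


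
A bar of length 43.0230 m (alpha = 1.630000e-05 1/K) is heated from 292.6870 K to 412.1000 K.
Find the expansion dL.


dT = 119.4130 K
dL = 1.630000e-05 * 43.0230 * 119.4130 = 0.083741 m
L_final = 43.106741 m

dL = 0.083741 m


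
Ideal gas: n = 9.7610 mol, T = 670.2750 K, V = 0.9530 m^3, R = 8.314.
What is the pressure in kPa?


P = nRT/V = 9.7610 * 8.314 * 670.2750 / 0.9530
= 54394.7962 / 0.9530 = 57077.4357 Pa = 57.0774 kPa

57.0774 kPa


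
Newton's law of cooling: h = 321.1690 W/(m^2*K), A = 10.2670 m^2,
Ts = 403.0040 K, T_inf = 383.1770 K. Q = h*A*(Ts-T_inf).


dT = 19.8270 K
Q = 321.1690 * 10.2670 * 19.8270 = 65378.3850 W

65378.3850 W


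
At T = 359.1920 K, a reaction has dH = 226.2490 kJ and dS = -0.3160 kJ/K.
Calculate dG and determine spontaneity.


T*dS = 359.1920 * -0.3160 = -113.5047 kJ
dG = 226.2490 + 113.5047 = 339.7537 kJ (non-spontaneous)

dG = 339.7537 kJ, non-spontaneous


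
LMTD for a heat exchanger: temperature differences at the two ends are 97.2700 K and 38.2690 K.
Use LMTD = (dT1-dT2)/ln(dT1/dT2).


dT1/dT2 = 2.5417
ln(dT1/dT2) = 0.9329
LMTD = 59.0010 / 0.9329 = 63.2481 K

63.2481 K


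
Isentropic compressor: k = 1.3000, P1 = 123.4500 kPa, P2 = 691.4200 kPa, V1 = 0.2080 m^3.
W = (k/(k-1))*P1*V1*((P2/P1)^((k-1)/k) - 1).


(k-1)/k = 0.2308
(P2/P1)^exp = 1.4882
W = 4.3333 * 123.4500 * 0.2080 * (1.4882 - 1) = 54.3264 kJ

54.3264 kJ


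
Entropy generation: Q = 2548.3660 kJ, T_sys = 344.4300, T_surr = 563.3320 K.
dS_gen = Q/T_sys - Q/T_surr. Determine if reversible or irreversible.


dS_sys = 2548.3660/344.4300 = 7.3988 kJ/K
dS_surr = -2548.3660/563.3320 = -4.5237 kJ/K
dS_gen = 7.3988 - 4.5237 = 2.8751 kJ/K (irreversible)

dS_gen = 2.8751 kJ/K, irreversible


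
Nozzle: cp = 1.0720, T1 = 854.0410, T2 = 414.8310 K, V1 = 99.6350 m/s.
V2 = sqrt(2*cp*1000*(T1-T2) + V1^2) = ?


dT = 439.2100 K
2*cp*1000*dT = 941666.2400
V1^2 = 9927.1332
V2 = sqrt(951593.3732) = 975.4965 m/s

975.4965 m/s


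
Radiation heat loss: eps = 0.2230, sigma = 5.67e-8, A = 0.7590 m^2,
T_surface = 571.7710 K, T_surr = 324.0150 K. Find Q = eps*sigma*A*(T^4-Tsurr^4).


T^4 = 1.0688e+11
Tsurr^4 = 1.1022e+10
Q = 0.2230 * 5.67e-8 * 0.7590 * 9.5856e+10 = 919.9182 W

919.9182 W


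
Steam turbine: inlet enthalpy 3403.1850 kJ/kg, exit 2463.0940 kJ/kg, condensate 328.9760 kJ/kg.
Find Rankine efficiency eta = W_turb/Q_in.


W = 940.0910 kJ/kg
Q_in = 3074.2090 kJ/kg
eta = 0.3058 = 30.5799%

eta = 30.5799%


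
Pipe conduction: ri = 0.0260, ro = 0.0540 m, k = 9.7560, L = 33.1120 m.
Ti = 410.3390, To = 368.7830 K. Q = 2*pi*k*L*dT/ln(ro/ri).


dT = 41.5560 K
ln(ro/ri) = 0.7309
Q = 2*pi*9.7560*33.1120*41.5560 / 0.7309 = 115403.8431 W

115403.8431 W


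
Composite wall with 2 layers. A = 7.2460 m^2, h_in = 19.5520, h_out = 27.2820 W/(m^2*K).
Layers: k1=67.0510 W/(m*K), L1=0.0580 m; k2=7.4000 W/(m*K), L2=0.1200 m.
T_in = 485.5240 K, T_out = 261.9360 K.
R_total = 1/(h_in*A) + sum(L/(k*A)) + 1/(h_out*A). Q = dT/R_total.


R_conv_in = 1/(19.5520*7.2460) = 0.0071
R_1 = 0.0580/(67.0510*7.2460) = 0.0001
R_2 = 0.1200/(7.4000*7.2460) = 0.0022
R_conv_out = 1/(27.2820*7.2460) = 0.0051
R_total = 0.0145 K/W
Q = 223.5880 / 0.0145 = 15447.1940 W

R_total = 0.0145 K/W, Q = 15447.1940 W


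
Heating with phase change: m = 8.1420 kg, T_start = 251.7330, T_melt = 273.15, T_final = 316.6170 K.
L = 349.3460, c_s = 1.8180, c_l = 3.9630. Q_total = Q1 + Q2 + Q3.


Q1 (sensible, solid) = 8.1420 * 1.8180 * 21.4170 = 317.0178 kJ
Q2 (latent) = 8.1420 * 349.3460 = 2844.3751 kJ
Q3 (sensible, liquid) = 8.1420 * 3.9630 * 43.4670 = 1402.5386 kJ
Q_total = 4563.9316 kJ

4563.9316 kJ


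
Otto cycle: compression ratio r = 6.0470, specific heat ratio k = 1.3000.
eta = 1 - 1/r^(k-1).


r^(k-1) = 1.7158
eta = 1 - 1/1.7158 = 0.4172 = 41.7175%

41.7175%


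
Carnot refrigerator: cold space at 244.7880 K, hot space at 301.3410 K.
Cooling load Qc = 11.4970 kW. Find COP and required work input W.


COP = 244.7880 / 56.5530 = 4.3285
W = 11.4970 / 4.3285 = 2.6561 kW

COP = 4.3285, W = 2.6561 kW


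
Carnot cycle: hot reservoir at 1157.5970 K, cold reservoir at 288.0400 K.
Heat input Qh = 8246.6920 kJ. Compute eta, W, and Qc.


eta = 1 - 288.0400/1157.5970 = 0.7512
W = 0.7512 * 8246.6920 = 6194.7023 kJ
Qc = 8246.6920 - 6194.7023 = 2051.9897 kJ

eta = 75.1174%, W = 6194.7023 kJ, Qc = 2051.9897 kJ


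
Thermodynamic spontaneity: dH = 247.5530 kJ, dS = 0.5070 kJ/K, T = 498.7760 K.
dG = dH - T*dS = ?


T*dS = 498.7760 * 0.5070 = 252.8794 kJ
dG = 247.5530 - 252.8794 = -5.3264 kJ (spontaneous)

dG = -5.3264 kJ, spontaneous


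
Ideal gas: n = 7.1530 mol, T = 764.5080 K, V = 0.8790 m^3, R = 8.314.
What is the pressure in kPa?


P = nRT/V = 7.1530 * 8.314 * 764.5080 / 0.8790
= 45465.3229 / 0.8790 = 51723.9168 Pa = 51.7239 kPa

51.7239 kPa


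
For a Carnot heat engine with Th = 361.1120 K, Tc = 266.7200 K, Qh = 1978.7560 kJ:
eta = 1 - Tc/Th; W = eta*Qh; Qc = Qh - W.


eta = 1 - 266.7200/361.1120 = 0.2614
W = 0.2614 * 1978.7560 = 517.2322 kJ
Qc = 1978.7560 - 517.2322 = 1461.5238 kJ

eta = 26.1393%, W = 517.2322 kJ, Qc = 1461.5238 kJ


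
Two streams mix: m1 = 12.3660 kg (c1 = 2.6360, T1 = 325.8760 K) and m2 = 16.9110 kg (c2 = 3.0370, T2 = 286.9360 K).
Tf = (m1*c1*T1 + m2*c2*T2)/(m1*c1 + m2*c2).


num = 25359.1689
den = 83.9555
Tf = 302.0549 K

302.0549 K


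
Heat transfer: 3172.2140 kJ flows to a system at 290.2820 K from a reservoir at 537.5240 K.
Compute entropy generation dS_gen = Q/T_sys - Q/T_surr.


dS_sys = 3172.2140/290.2820 = 10.9280 kJ/K
dS_surr = -3172.2140/537.5240 = -5.9015 kJ/K
dS_gen = 10.9280 - 5.9015 = 5.0265 kJ/K (irreversible)

dS_gen = 5.0265 kJ/K, irreversible


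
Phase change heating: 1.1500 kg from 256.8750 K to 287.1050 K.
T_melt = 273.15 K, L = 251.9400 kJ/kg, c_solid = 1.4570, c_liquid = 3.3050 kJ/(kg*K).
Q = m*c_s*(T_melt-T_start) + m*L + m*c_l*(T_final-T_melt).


Q1 (sensible, solid) = 1.1500 * 1.4570 * 16.2750 = 27.2696 kJ
Q2 (latent) = 1.1500 * 251.9400 = 289.7310 kJ
Q3 (sensible, liquid) = 1.1500 * 3.3050 * 13.9550 = 53.0395 kJ
Q_total = 370.0400 kJ

370.0400 kJ
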